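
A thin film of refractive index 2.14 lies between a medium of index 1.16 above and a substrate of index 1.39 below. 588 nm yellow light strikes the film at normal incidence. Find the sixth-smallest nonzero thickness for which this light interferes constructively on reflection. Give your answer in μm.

At the upper boundary (n = 1.16 to n = 2.14) the reflected ray undergoes a half-wave phase shift.
Ray reflecting at the bottom interface goes from n = 2.14 toward n = 1.39: no phase shift.
Exactly one π shift → a net half-wave offset.
With one net inversion, constructive interference in reflection requires 2 n t = (m + ½) λ.
The sixth-smallest nonzero thickness corresponds to m = 5: t = (m + ½) λ / (2 n) = 5.50 × 588 / (2 × 2.14) = 756 nm.

0.756 μm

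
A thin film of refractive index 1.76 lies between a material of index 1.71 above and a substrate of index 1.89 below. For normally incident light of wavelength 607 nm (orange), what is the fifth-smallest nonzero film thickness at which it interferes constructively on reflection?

Ray reflecting at the top interface goes from n = 1.71 toward n = 1.76: a half-wave phase shift.
Ray reflecting at the bottom interface goes from n = 1.76 toward n = 1.89: a half-wave phase shift.
Zero or two π shifts → no net half-wave offset.
For maximum reflection here: 2 n t = m λ.
The fifth-smallest nonzero thickness corresponds to m = 5: t = m λ / (2 n) = 5.00 × 607 / (2 × 1.76) = 862 nm.

862 nm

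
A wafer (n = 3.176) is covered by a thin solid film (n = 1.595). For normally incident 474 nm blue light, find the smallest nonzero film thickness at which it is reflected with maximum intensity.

Top surface (1.0 → 1.595): reflection off a higher-index medium gives a half-wave phase shift.
Bottom surface (1.595 → 3.176): reflection off a higher-index medium gives a half-wave phase shift.
The two reflections carry the same phase change, so no net offset.
For bright reflection here: 2 n t = m λ.
Minimum nonzero at m = 1: t = λ / (2 n) = 474 / (2 × 1.595) = 149 nm.

149 nm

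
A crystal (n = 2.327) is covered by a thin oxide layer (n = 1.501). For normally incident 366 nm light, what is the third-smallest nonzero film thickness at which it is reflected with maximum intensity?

At the upper boundary (n = 1.0 to n = 1.501) the reflected ray undergoes a half-wave phase shift.
At the lower boundary (n = 1.501 to n = 2.327) the reflected ray undergoes a half-wave phase shift.
Net: no relative phase inversion (both shifts match).
For bright reflection here: 2 n t = m λ.
The third-smallest nonzero thickness corresponds to m = 3: t = m λ / (2 n) = 3.00 × 366 / (2 × 1.501) = 366 nm.

366 nm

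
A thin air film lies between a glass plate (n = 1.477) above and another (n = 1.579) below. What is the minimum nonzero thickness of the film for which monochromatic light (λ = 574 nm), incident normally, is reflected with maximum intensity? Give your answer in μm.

At the upper boundary (n = 1.477 to n = 1.0) the reflected ray undergoes no phase shift.
At the lower boundary (n = 1.0 to n = 1.579) the reflected ray undergoes a half-wave phase shift.
Exactly one π shift → a net half-wave offset.
For bright reflection here: 2 n t = (m + ½) λ.
Minimum at m = 0: t = λ / (4 n) = 574 / (4 × 1.0) = 144 nm.

0.144 μm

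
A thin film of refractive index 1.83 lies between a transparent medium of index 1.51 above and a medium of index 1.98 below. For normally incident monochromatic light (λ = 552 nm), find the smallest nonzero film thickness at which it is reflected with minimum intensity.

At the upper boundary (n = 1.51 to n = 1.83) the reflected ray undergoes a half-wave phase shift.
Bottom surface (1.83 → 1.98): reflection off a higher-index medium gives a half-wave phase shift.
The two reflections carry the same phase change, so no net offset.
For minimum reflection here: 2 n t = (m + ½) λ.
Minimum at m = 0: t = λ / (4 n) = 552 / (4 × 1.83) = 75.4 nm.

75.4 nm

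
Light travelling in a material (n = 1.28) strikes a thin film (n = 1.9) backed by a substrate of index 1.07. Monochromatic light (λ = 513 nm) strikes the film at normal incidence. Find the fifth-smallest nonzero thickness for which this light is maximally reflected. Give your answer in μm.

Top surface (1.28 → 1.9): reflection off a higher-index medium gives a half-wave phase shift.
Ray reflecting at the bottom interface goes from n = 1.9 toward n = 1.07: no phase shift.
Exactly one π shift → a net half-wave offset.
So the condition for constructive reflection is 2 n t = (m + ½) λ.
The fifth-smallest nonzero thickness corresponds to m = 4: t = (m + ½) λ / (2 n) = 4.50 × 513 / (2 × 1.9) = 608 nm.

0.608 μm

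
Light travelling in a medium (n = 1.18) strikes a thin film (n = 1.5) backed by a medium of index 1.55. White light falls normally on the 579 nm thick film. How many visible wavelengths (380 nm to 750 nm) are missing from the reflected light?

At the upper boundary (n = 1.18 to n = 1.5) the reflected ray undergoes a half-wave phase shift.
Ray reflecting at the bottom interface goes from n = 1.5 toward n = 1.55: a half-wave phase shift.
Net: no relative phase inversion (both shifts match).
So the condition for destructive reflection is 2 n t = (m + ½) λ.
λ = 2 n t / (m + ½) = 1737 / (m + ½) nm.
m=1: 1158 nm (IR); m=2: 695 nm (visible); m=3: 496 nm (visible); m=4: 386 nm (visible); m=5: 316 nm (UV).

3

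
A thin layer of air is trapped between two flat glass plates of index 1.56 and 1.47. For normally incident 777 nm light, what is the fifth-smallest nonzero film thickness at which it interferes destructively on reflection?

Top surface (1.56 → 1.0): reflection off a lower-index medium gives no phase shift.
Bottom surface (1.0 → 1.47): reflection off a higher-index medium gives a half-wave phase shift.
Exactly one π shift → a net half-wave offset.
For dark reflection here: 2 n t = m λ.
The fifth-smallest nonzero thickness corresponds to m = 5: t = m λ / (2 n) = 5.00 × 777 / (2 × 1.0) = 1943 nm.

1943 nm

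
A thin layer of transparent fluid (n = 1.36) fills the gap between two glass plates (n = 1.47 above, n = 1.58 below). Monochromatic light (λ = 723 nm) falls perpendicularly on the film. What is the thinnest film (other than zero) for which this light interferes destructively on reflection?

266 nm

Ray reflecting at the top interface goes from n = 1.47 toward n = 1.36: no phase shift.
Bottom surface (1.36 → 1.58): reflection off a higher-index medium gives a half-wave phase shift.
Exactly one π shift → a net half-wave offset.
So the condition for destructive reflection is 2 n t = m λ.
Minimum nonzero at m = 1: t = λ / (2 n) = 723 / (2 × 1.36) = 266 nm.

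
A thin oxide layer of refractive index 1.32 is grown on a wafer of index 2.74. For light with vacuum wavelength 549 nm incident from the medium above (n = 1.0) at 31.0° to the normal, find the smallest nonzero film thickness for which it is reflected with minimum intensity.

113 nm

At the upper boundary (n = 1.0 to n = 1.32) the reflected ray undergoes a half-wave phase shift.
Bottom surface (1.32 → 2.74): reflection off a higher-index medium gives a half-wave phase shift.
Net: no relative phase inversion (both shifts match).
For weak reflection here: 2 n t cos θ_r = (m + ½) λ.
Snell's law: 1.0 sin 31.0° = 1.32 sin θ_r → sin θ_r = 0.390, cos θ_r = 0.921.
Minimum at m = 0: t = λ / (4 n cos θ_r) = 549 / (4 × 1.32 × 0.921) = 113 nm.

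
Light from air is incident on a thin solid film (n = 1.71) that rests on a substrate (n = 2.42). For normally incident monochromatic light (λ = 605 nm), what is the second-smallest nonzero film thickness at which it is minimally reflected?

265 nm

Ray reflecting at the top interface goes from n = 1.0 toward n = 1.71: a half-wave phase shift.
At the lower boundary (n = 1.71 to n = 2.42) the reflected ray undergoes a half-wave phase shift.
Zero or two π shifts → no net half-wave offset.
So the condition for destructive reflection is 2 n t = (m + ½) λ.
The second-smallest nonzero thickness corresponds to m = 1: t = (m + ½) λ / (2 n) = 1.50 × 605 / (2 × 1.71) = 265 nm.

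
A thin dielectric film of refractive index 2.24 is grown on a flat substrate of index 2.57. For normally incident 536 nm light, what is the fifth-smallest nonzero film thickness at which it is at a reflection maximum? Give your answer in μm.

0.598 μm

At the upper boundary (n = 1.0 to n = 2.24) the reflected ray undergoes a half-wave phase shift.
Ray reflecting at the bottom interface goes from n = 2.24 toward n = 2.57: a half-wave phase shift.
The two reflections carry the same phase change, so no net offset.
So the condition for constructive reflection is 2 n t = m λ.
The fifth-smallest nonzero thickness corresponds to m = 5: t = m λ / (2 n) = 5.00 × 536 / (2 × 2.24) = 598 nm.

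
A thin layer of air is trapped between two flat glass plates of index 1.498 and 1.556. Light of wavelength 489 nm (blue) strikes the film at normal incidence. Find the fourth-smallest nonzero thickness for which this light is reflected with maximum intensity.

856 nm

Ray reflecting at the top interface goes from n = 1.498 toward n = 1.0: no phase shift.
Ray reflecting at the bottom interface goes from n = 1.0 toward n = 1.556: a half-wave phase shift.
Net: one phase inversion between the two reflected rays.
So the condition for constructive reflection is 2 n t = (m + ½) λ.
The fourth-smallest nonzero thickness corresponds to m = 3: t = (m + ½) λ / (2 n) = 3.50 × 489 / (2 × 1.0) = 856 nm.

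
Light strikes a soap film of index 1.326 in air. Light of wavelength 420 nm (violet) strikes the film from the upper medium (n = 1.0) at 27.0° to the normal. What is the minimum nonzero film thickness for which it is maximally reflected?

Ray reflecting at the top interface goes from n = 1.0 toward n = 1.326: a half-wave phase shift.
At the lower boundary (n = 1.326 to n = 1.0) the reflected ray undergoes no phase shift.
Net: one phase inversion between the two reflected rays.
With one net inversion, constructive interference in reflection requires 2 n t cos θ_r = (m + ½) λ.
Snell's law: 1.0 sin 27.0° = 1.326 sin θ_r → sin θ_r = 0.342, cos θ_r = 0.940.
Minimum at m = 0: t = λ / (4 n cos θ_r) = 420 / (4 × 1.326 × 0.940) = 84.3 nm.

84.3 nm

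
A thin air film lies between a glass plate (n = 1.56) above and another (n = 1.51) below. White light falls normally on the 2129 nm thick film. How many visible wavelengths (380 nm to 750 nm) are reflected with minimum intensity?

Top surface (1.56 → 1.0): reflection off a lower-index medium gives no phase shift.
Ray reflecting at the bottom interface goes from n = 1.0 toward n = 1.51: a half-wave phase shift.
Exactly one π shift → a net half-wave offset.
So the condition for destructive reflection is 2 n t = m λ.
λ = 2 n t / m = 4258 / m nm.
m=5: 852 nm (IR); m=6: 710 nm (visible); m=7: 608 nm (visible); m=8: 532 nm (visible); m=9: 473 nm (visible); m=10: 426 nm (visible); m=11: 387 nm (visible); m=12: 355 nm (UV).

6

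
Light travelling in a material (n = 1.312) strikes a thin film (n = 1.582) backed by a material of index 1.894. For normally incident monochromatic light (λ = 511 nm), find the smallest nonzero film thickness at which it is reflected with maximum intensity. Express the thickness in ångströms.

1615 Å

Ray reflecting at the top interface goes from n = 1.312 toward n = 1.582: a half-wave phase shift.
Ray reflecting at the bottom interface goes from n = 1.582 toward n = 1.894: a half-wave phase shift.
The two reflections carry the same phase change, so no net offset.
With no net inversion, constructive interference in reflection requires 2 n t = m λ.
Minimum nonzero at m = 1: t = λ / (2 n) = 511 / (2 × 1.582) = 162 nm.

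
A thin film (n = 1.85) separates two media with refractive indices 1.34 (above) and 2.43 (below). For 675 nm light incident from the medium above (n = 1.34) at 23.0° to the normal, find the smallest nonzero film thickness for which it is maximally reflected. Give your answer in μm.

Ray reflecting at the top interface goes from n = 1.34 toward n = 1.85: a half-wave phase shift.
Ray reflecting at the bottom interface goes from n = 1.85 toward n = 2.43: a half-wave phase shift.
The two reflections carry the same phase change, so no net offset.
With no net inversion, constructive interference in reflection requires 2 n t cos θ_r = m λ.
Snell's law: 1.34 sin 23.0° = 1.85 sin θ_r → sin θ_r = 0.283, cos θ_r = 0.959.
Minimum nonzero at m = 1: t = λ / (2 n cos θ_r) = 675 / (2 × 1.85 × 0.959) = 190 nm.

0.190 μm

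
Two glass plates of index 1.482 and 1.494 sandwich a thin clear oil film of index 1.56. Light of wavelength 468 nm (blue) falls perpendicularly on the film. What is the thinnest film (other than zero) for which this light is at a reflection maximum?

75.0 nm

At the upper boundary (n = 1.482 to n = 1.56) the reflected ray undergoes a half-wave phase shift.
Ray reflecting at the bottom interface goes from n = 1.56 toward n = 1.494: no phase shift.
Exactly one π shift → a net half-wave offset.
With one net inversion, constructive interference in reflection requires 2 n t = (m + ½) λ.
Minimum at m = 0: t = λ / (4 n) = 468 / (4 × 1.56) = 75.0 nm.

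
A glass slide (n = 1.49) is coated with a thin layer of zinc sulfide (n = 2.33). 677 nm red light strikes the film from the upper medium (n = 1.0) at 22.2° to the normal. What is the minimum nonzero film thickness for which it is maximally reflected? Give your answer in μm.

0.0736 μm

Ray reflecting at the top interface goes from n = 1.0 toward n = 2.33: a half-wave phase shift.
Ray reflecting at the bottom interface goes from n = 2.33 toward n = 1.49: no phase shift.
Exactly one π shift → a net half-wave offset.
With one net inversion, constructive interference in reflection requires 2 n t cos θ_r = (m + ½) λ.
Snell's law: 1.0 sin 22.2° = 2.33 sin θ_r → sin θ_r = 0.162, cos θ_r = 0.987.
Minimum at m = 0: t = λ / (4 n cos θ_r) = 677 / (4 × 2.33 × 0.987) = 73.6 nm.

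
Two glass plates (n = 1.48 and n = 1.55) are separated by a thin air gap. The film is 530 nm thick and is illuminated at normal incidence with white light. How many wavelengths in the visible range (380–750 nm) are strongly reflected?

At the upper boundary (n = 1.48 to n = 1.0) the reflected ray undergoes no phase shift.
At the lower boundary (n = 1.0 to n = 1.55) the reflected ray undergoes a half-wave phase shift.
Net: one phase inversion between the two reflected rays.
With one net inversion, constructive interference in reflection requires 2 n t = (m + ½) λ.
λ = 2 n t / (m + ½) = 1060 / (m + ½) nm.
m=0: 2120 nm (IR); m=1: 707 nm (visible); m=2: 424 nm (visible); m=3: 303 nm (UV).

2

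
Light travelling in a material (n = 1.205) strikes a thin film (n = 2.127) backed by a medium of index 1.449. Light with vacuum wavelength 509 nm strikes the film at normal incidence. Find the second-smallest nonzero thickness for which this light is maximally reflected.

179 nm

Ray reflecting at the top interface goes from n = 1.205 toward n = 2.127: a half-wave phase shift.
At the lower boundary (n = 2.127 to n = 1.449) the reflected ray undergoes no phase shift.
Net: one phase inversion between the two reflected rays.
For bright reflection here: 2 n t = (m + ½) λ.
The second-smallest nonzero thickness corresponds to m = 1: t = (m + ½) λ / (2 n) = 1.50 × 509 / (2 × 2.127) = 179 nm.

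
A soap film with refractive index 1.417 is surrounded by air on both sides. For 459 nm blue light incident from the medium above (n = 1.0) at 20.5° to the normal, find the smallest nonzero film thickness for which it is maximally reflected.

83.6 nm

At the upper boundary (n = 1.0 to n = 1.417) the reflected ray undergoes a half-wave phase shift.
At the lower boundary (n = 1.417 to n = 1.0) the reflected ray undergoes no phase shift.
The two reflections differ by half a wavelength.
For maximum reflection here: 2 n t cos θ_r = (m + ½) λ.
Snell's law: 1.0 sin 20.5° = 1.417 sin θ_r → sin θ_r = 0.247, cos θ_r = 0.969.
Minimum at m = 0: t = λ / (4 n cos θ_r) = 459 / (4 × 1.417 × 0.969) = 83.6 nm.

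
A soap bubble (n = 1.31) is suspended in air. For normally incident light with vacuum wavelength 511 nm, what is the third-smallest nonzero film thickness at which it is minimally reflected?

At the upper boundary (n = 1.0 to n = 1.31) the reflected ray undergoes a half-wave phase shift.
At the lower boundary (n = 1.31 to n = 1.0) the reflected ray undergoes no phase shift.
The two reflections differ by half a wavelength.
For minimum reflection here: 2 n t = m λ.
The third-smallest nonzero thickness corresponds to m = 3: t = m λ / (2 n) = 3.00 × 511 / (2 × 1.31) = 585 nm.

585 nm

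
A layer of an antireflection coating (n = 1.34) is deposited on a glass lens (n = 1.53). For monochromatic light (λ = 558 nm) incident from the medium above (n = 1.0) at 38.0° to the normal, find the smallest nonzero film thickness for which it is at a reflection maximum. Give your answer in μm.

0.234 μm

At the upper boundary (n = 1.0 to n = 1.34) the reflected ray undergoes a half-wave phase shift.
At the lower boundary (n = 1.34 to n = 1.53) the reflected ray undergoes a half-wave phase shift.
The two reflections carry the same phase change, so no net offset.
So the condition for constructive reflection is 2 n t cos θ_r = m λ.
Snell's law: 1.0 sin 38.0° = 1.34 sin θ_r → sin θ_r = 0.459, cos θ_r = 0.888.
Minimum nonzero at m = 1: t = λ / (2 n cos θ_r) = 558 / (2 × 1.34 × 0.888) = 234 nm.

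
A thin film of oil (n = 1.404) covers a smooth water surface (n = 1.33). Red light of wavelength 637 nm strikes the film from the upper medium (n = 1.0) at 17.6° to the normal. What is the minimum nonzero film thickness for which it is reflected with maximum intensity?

116 nm

Top surface (1.0 → 1.404): reflection off a higher-index medium gives a half-wave phase shift.
At the lower boundary (n = 1.404 to n = 1.33) the reflected ray undergoes no phase shift.
Exactly one π shift → a net half-wave offset.
With one net inversion, constructive interference in reflection requires 2 n t cos θ_r = (m + ½) λ.
Snell's law: 1.0 sin 17.6° = 1.404 sin θ_r → sin θ_r = 0.215, cos θ_r = 0.977.
Minimum at m = 0: t = λ / (4 n cos θ_r) = 637 / (4 × 1.404 × 0.977) = 116 nm.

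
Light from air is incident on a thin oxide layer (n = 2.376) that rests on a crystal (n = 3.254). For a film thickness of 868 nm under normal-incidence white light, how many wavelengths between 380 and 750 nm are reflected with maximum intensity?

Top surface (1.0 → 2.376): reflection off a higher-index medium gives a half-wave phase shift.
At the lower boundary (n = 2.376 to n = 3.254) the reflected ray undergoes a half-wave phase shift.
Zero or two π shifts → no net half-wave offset.
So the condition for constructive reflection is 2 n t = m λ.
λ = 2 n t / m = 4125 / m nm.
m=5: 825 nm (IR); m=6: 687 nm (visible); m=7: 589 nm (visible); m=8: 516 nm (visible); m=9: 458 nm (visible); m=10: 412 nm (visible); m=11: 375 nm (UV).

5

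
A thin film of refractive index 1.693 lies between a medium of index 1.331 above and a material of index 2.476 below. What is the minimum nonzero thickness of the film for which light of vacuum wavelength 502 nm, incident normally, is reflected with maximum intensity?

At the upper boundary (n = 1.331 to n = 1.693) the reflected ray undergoes a half-wave phase shift.
Bottom surface (1.693 → 2.476): reflection off a higher-index medium gives a half-wave phase shift.
Zero or two π shifts → no net half-wave offset.
With no net inversion, constructive interference in reflection requires 2 n t = m λ.
Minimum nonzero at m = 1: t = λ / (2 n) = 502 / (2 × 1.693) = 148 nm.

148 nm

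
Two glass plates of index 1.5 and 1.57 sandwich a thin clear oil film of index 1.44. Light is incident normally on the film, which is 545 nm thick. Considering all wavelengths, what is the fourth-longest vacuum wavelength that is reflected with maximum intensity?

At the upper boundary (n = 1.5 to n = 1.44) the reflected ray undergoes no phase shift.
At the lower boundary (n = 1.44 to n = 1.57) the reflected ray undergoes a half-wave phase shift.
Net: one phase inversion between the two reflected rays.
For strong reflection here: 2 n t = (m + ½) λ.
λ = 2 n t / (m + ½). The fourth-longest wavelength is m = 3: λ = 2 × 1.44 × 545 / 3.50 = 448 nm.

448 nm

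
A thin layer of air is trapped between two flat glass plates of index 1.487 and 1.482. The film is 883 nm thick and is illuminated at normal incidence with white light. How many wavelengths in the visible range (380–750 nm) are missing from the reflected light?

2

Top surface (1.487 → 1.0): reflection off a lower-index medium gives no phase shift.
Ray reflecting at the bottom interface goes from n = 1.0 toward n = 1.482: a half-wave phase shift.
Exactly one π shift → a net half-wave offset.
With one net inversion, destructive interference in reflection requires 2 n t = m λ.
λ = 2 n t / m = 1766 / m nm.
m=2: 883 nm (IR); m=3: 589 nm (visible); m=4: 442 nm (visible); m=5: 353 nm (UV).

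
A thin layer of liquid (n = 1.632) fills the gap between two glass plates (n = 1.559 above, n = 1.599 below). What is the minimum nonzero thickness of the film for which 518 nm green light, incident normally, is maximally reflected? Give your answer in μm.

At the upper boundary (n = 1.559 to n = 1.632) the reflected ray undergoes a half-wave phase shift.
Ray reflecting at the bottom interface goes from n = 1.632 toward n = 1.599: no phase shift.
The two reflections differ by half a wavelength.
With one net inversion, constructive interference in reflection requires 2 n t = (m + ½) λ.
Minimum at m = 0: t = λ / (4 n) = 518 / (4 × 1.632) = 79.4 nm.

0.0794 μm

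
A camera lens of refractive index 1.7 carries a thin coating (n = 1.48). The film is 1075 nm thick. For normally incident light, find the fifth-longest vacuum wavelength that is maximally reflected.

636 nm

Top surface (1.0 → 1.48): reflection off a higher-index medium gives a half-wave phase shift.
At the lower boundary (n = 1.48 to n = 1.7) the reflected ray undergoes a half-wave phase shift.
Net: no relative phase inversion (both shifts match).
So the condition for constructive reflection is 2 n t = m λ.
λ = 2 n t / m. The fifth-longest wavelength is m = 5: λ = 2 × 1.48 × 1075 / 5.00 = 636 nm.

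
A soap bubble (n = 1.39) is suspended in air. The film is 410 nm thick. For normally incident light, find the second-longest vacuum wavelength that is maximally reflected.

Ray reflecting at the top interface goes from n = 1.0 toward n = 1.39: a half-wave phase shift.
Bottom surface (1.39 → 1.0): reflection off a lower-index medium gives no phase shift.
The two reflections differ by half a wavelength.
For strong reflection here: 2 n t = (m + ½) λ.
λ = 2 n t / (m + ½). The second-longest wavelength is m = 1: λ = 2 × 1.39 × 410 / 1.50 = 760 nm.

760 nm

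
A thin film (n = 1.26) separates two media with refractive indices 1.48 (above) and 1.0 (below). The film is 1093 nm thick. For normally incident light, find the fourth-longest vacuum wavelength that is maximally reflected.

689 nm

Ray reflecting at the top interface goes from n = 1.48 toward n = 1.26: no phase shift.
Ray reflecting at the bottom interface goes from n = 1.26 toward n = 1.0: no phase shift.
The two reflections carry the same phase change, so no net offset.
For maximum reflection here: 2 n t = m λ.
λ = 2 n t / m. The fourth-longest wavelength is m = 4: λ = 2 × 1.26 × 1093 / 4.00 = 689 nm.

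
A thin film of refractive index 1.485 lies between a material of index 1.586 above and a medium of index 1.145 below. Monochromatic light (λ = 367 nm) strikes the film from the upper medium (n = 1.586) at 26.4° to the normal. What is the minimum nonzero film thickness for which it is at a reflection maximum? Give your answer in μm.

Top surface (1.586 → 1.485): reflection off a lower-index medium gives no phase shift.
At the lower boundary (n = 1.485 to n = 1.145) the reflected ray undergoes no phase shift.
Zero or two π shifts → no net half-wave offset.
So the condition for constructive reflection is 2 n t cos θ_r = m λ.
Snell's law: 1.586 sin 26.4° = 1.485 sin θ_r → sin θ_r = 0.475, cos θ_r = 0.880.
Minimum nonzero at m = 1: t = λ / (2 n cos θ_r) = 367 / (2 × 1.485 × 0.880) = 140 nm.

0.140 μm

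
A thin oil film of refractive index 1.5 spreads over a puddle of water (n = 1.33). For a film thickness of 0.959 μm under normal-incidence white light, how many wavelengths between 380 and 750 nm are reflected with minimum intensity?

Top surface (1.0 → 1.5): reflection off a higher-index medium gives a half-wave phase shift.
At the lower boundary (n = 1.5 to n = 1.33) the reflected ray undergoes no phase shift.
The two reflections differ by half a wavelength.
For minimum reflection here: 2 n t = m λ.
λ = 2 n t / m = 2877 / m nm.
m=3: 959 nm (IR); m=4: 719 nm (visible); m=5: 575 nm (visible); m=6: 480 nm (visible); m=7: 411 nm (visible); m=8: 360 nm (UV).

4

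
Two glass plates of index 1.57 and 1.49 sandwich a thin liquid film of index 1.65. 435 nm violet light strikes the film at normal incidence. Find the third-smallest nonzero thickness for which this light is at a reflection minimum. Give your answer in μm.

0.395 μm

Top surface (1.57 → 1.65): reflection off a higher-index medium gives a half-wave phase shift.
Bottom surface (1.65 → 1.49): reflection off a lower-index medium gives no phase shift.
The two reflections differ by half a wavelength.
With one net inversion, destructive interference in reflection requires 2 n t = m λ.
The third-smallest nonzero thickness corresponds to m = 3: t = m λ / (2 n) = 3.00 × 435 / (2 × 1.65) = 395 nm.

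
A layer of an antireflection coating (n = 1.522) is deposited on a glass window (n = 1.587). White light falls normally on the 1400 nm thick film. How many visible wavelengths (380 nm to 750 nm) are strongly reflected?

Top surface (1.0 → 1.522): reflection off a higher-index medium gives a half-wave phase shift.
At the lower boundary (n = 1.522 to n = 1.587) the reflected ray undergoes a half-wave phase shift.
Net: no relative phase inversion (both shifts match).
So the condition for constructive reflection is 2 n t = m λ.
λ = 2 n t / m = 4262 / m nm.
m=5: 852 nm (IR); m=6: 710 nm (visible); m=7: 609 nm (visible); m=8: 533 nm (visible); m=9: 474 nm (visible); m=10: 426 nm (visible); m=11: 387 nm (visible); m=12: 355 nm (UV).

6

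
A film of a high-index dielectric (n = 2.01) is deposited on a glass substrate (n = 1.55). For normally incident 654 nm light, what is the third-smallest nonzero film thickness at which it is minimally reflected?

488 nm

At the upper boundary (n = 1.0 to n = 2.01) the reflected ray undergoes a half-wave phase shift.
At the lower boundary (n = 2.01 to n = 1.55) the reflected ray undergoes no phase shift.
The two reflections differ by half a wavelength.
For minimum reflection here: 2 n t = m λ.
The third-smallest nonzero thickness corresponds to m = 3: t = m λ / (2 n) = 3.00 × 654 / (2 × 2.01) = 488 nm.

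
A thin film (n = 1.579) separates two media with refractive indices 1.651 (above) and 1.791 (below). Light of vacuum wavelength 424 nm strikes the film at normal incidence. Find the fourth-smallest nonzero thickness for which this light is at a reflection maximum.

470 nm

At the upper boundary (n = 1.651 to n = 1.579) the reflected ray undergoes no phase shift.
Ray reflecting at the bottom interface goes from n = 1.579 toward n = 1.791: a half-wave phase shift.
Exactly one π shift → a net half-wave offset.
So the condition for constructive reflection is 2 n t = (m + ½) λ.
The fourth-smallest nonzero thickness corresponds to m = 3: t = (m + ½) λ / (2 n) = 3.50 × 424 / (2 × 1.579) = 470 nm.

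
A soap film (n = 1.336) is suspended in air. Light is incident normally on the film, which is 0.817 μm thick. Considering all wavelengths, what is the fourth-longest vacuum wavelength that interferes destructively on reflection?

546 nm

At the upper boundary (n = 1.0 to n = 1.336) the reflected ray undergoes a half-wave phase shift.
Ray reflecting at the bottom interface goes from n = 1.336 toward n = 1.0: no phase shift.
Exactly one π shift → a net half-wave offset.
So the condition for destructive reflection is 2 n t = m λ.
λ = 2 n t / m. The fourth-longest wavelength is m = 4: λ = 2 × 1.336 × 817 / 4.00 = 546 nm.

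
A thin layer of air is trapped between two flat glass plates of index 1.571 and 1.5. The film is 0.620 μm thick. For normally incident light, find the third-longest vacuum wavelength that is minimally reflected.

413 nm

Ray reflecting at the top interface goes from n = 1.571 toward n = 1.0: no phase shift.
Bottom surface (1.0 → 1.5): reflection off a higher-index medium gives a half-wave phase shift.
The two reflections differ by half a wavelength.
With one net inversion, destructive interference in reflection requires 2 n t = m λ.
λ = 2 n t / m. The third-longest wavelength is m = 3: λ = 2 × 1.0 × 620 / 3.00 = 413 nm.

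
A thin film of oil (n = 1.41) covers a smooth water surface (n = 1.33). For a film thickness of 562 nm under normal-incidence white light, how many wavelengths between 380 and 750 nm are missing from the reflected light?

2

At the upper boundary (n = 1.0 to n = 1.41) the reflected ray undergoes a half-wave phase shift.
At the lower boundary (n = 1.41 to n = 1.33) the reflected ray undergoes no phase shift.
The two reflections differ by half a wavelength.
So the condition for destructive reflection is 2 n t = m λ.
λ = 2 n t / m = 1585 / m nm.
m=2: 792 nm (IR); m=3: 528 nm (visible); m=4: 396 nm (visible); m=5: 317 nm (UV).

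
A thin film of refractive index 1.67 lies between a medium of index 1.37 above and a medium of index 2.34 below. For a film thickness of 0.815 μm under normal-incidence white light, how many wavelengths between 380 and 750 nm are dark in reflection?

3

At the upper boundary (n = 1.37 to n = 1.67) the reflected ray undergoes a half-wave phase shift.
Ray reflecting at the bottom interface goes from n = 1.67 toward n = 2.34: a half-wave phase shift.
Net: no relative phase inversion (both shifts match).
For minimum reflection here: 2 n t = (m + ½) λ.
λ = 2 n t / (m + ½) = 2722 / (m + ½) nm.
m=3: 778 nm (IR); m=4: 605 nm (visible); m=5: 495 nm (visible); m=6: 419 nm (visible); m=7: 363 nm (UV).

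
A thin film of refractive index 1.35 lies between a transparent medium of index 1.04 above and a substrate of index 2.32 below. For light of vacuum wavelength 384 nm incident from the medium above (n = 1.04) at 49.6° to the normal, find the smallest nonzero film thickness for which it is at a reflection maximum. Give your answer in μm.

Top surface (1.04 → 1.35): reflection off a higher-index medium gives a half-wave phase shift.
Ray reflecting at the bottom interface goes from n = 1.35 toward n = 2.32: a half-wave phase shift.
Net: no relative phase inversion (both shifts match).
So the condition for constructive reflection is 2 n t cos θ_r = m λ.
Snell's law: 1.04 sin 49.6° = 1.35 sin θ_r → sin θ_r = 0.587, cos θ_r = 0.810.
Minimum nonzero at m = 1: t = λ / (2 n cos θ_r) = 384 / (2 × 1.35 × 0.810) = 176 nm.

0.176 μm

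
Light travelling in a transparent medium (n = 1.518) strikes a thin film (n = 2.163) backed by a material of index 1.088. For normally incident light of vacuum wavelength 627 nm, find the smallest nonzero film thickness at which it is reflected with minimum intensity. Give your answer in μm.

Ray reflecting at the top interface goes from n = 1.518 toward n = 2.163: a half-wave phase shift.
Bottom surface (2.163 → 1.088): reflection off a lower-index medium gives no phase shift.
Exactly one π shift → a net half-wave offset.
So the condition for destructive reflection is 2 n t = m λ.
Minimum nonzero at m = 1: t = λ / (2 n) = 627 / (2 × 2.163) = 145 nm.

0.145 μm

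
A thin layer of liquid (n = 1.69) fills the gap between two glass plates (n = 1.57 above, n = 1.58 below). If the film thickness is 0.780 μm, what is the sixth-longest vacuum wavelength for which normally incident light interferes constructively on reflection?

479 nm

At the upper boundary (n = 1.57 to n = 1.69) the reflected ray undergoes a half-wave phase shift.
At the lower boundary (n = 1.69 to n = 1.58) the reflected ray undergoes no phase shift.
Exactly one π shift → a net half-wave offset.
So the condition for constructive reflection is 2 n t = (m + ½) λ.
λ = 2 n t / (m + ½). The sixth-longest wavelength is m = 5: λ = 2 × 1.69 × 780 / 5.50 = 479 nm.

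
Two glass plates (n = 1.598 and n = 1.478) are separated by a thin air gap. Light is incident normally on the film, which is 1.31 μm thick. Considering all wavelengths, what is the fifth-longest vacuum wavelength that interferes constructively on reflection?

Ray reflecting at the top interface goes from n = 1.598 toward n = 1.0: no phase shift.
At the lower boundary (n = 1.0 to n = 1.478) the reflected ray undergoes a half-wave phase shift.
Net: one phase inversion between the two reflected rays.
For bright reflection here: 2 n t = (m + ½) λ.
λ = 2 n t / (m + ½). The fifth-longest wavelength is m = 4: λ = 2 × 1.0 × 1310 / 4.50 = 582 nm.

582 nm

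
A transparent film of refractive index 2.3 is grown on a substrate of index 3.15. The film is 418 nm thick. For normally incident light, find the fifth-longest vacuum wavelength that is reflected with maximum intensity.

Top surface (1.0 → 2.3): reflection off a higher-index medium gives a half-wave phase shift.
At the lower boundary (n = 2.3 to n = 3.15) the reflected ray undergoes a half-wave phase shift.
The two reflections carry the same phase change, so no net offset.
So the condition for constructive reflection is 2 n t = m λ.
λ = 2 n t / m. The fifth-longest wavelength is m = 5: λ = 2 × 2.3 × 418 / 5.00 = 385 nm.

385 nm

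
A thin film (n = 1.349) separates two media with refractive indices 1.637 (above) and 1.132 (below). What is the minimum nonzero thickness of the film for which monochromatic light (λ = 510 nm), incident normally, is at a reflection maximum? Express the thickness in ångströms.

Ray reflecting at the top interface goes from n = 1.637 toward n = 1.349: no phase shift.
Ray reflecting at the bottom interface goes from n = 1.349 toward n = 1.132: no phase shift.
Net: no relative phase inversion (both shifts match).
So the condition for constructive reflection is 2 n t = m λ.
Minimum nonzero at m = 1: t = λ / (2 n) = 510 / (2 × 1.349) = 189 nm.

1890 Å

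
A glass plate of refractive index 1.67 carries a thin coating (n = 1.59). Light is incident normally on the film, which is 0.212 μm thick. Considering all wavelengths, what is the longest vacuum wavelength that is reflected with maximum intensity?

At the upper boundary (n = 1.0 to n = 1.59) the reflected ray undergoes a half-wave phase shift.
Ray reflecting at the bottom interface goes from n = 1.59 toward n = 1.67: a half-wave phase shift.
Net: no relative phase inversion (both shifts match).
With no net inversion, constructive interference in reflection requires 2 n t = m λ.
λ = 2 n t / m. The longest wavelength is m = 1: λ = 2 × 1.59 × 212 / 1.00 = 674 nm.

674 nm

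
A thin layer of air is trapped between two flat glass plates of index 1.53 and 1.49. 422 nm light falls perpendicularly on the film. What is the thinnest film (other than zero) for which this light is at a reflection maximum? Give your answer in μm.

At the upper boundary (n = 1.53 to n = 1.0) the reflected ray undergoes no phase shift.
Bottom surface (1.0 → 1.49): reflection off a higher-index medium gives a half-wave phase shift.
The two reflections differ by half a wavelength.
For strong reflection here: 2 n t = (m + ½) λ.
Minimum at m = 0: t = λ / (4 n) = 422 / (4 × 1.0) = 106 nm.

0.106 μm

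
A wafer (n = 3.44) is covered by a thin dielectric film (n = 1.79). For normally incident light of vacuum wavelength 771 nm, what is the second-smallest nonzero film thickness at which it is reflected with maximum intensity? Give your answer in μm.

At the upper boundary (n = 1.0 to n = 1.79) the reflected ray undergoes a half-wave phase shift.
At the lower boundary (n = 1.79 to n = 3.44) the reflected ray undergoes a half-wave phase shift.
The two reflections carry the same phase change, so no net offset.
For maximum reflection here: 2 n t = m λ.
The second-smallest nonzero thickness corresponds to m = 2: t = m λ / (2 n) = 2.00 × 771 / (2 × 1.79) = 431 nm.

0.431 μm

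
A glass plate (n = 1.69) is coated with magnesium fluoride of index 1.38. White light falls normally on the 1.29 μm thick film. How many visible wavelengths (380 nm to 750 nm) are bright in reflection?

5

At the upper boundary (n = 1.0 to n = 1.38) the reflected ray undergoes a half-wave phase shift.
At the lower boundary (n = 1.38 to n = 1.69) the reflected ray undergoes a half-wave phase shift.
Net: no relative phase inversion (both shifts match).
With no net inversion, constructive interference in reflection requires 2 n t = m λ.
λ = 2 n t / m = 3560 / m nm.
m=4: 890 nm (IR); m=5: 712 nm (visible); m=6: 593 nm (visible); m=7: 509 nm (visible); m=8: 445 nm (visible); m=9: 396 nm (visible); m=10: 356 nm (UV).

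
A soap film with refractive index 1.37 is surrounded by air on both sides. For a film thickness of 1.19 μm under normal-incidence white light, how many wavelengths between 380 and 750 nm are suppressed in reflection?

4

Ray reflecting at the top interface goes from n = 1.0 toward n = 1.37: a half-wave phase shift.
Bottom surface (1.37 → 1.0): reflection off a lower-index medium gives no phase shift.
Net: one phase inversion between the two reflected rays.
For weak reflection here: 2 n t = m λ.
λ = 2 n t / m = 3261 / m nm.
m=4: 815 nm (IR); m=5: 652 nm (visible); m=6: 543 nm (visible); m=7: 466 nm (visible); m=8: 408 nm (visible); m=9: 362 nm (UV).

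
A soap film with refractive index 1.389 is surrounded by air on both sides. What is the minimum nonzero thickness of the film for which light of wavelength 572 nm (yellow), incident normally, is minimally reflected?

206 nm

Ray reflecting at the top interface goes from n = 1.0 toward n = 1.389: a half-wave phase shift.
Bottom surface (1.389 → 1.0): reflection off a lower-index medium gives no phase shift.
Exactly one π shift → a net half-wave offset.
With one net inversion, destructive interference in reflection requires 2 n t = m λ.
Minimum nonzero at m = 1: t = λ / (2 n) = 572 / (2 × 1.389) = 206 nm.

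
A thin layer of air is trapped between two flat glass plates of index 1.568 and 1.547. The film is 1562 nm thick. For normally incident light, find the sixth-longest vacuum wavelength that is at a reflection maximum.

Ray reflecting at the top interface goes from n = 1.568 toward n = 1.0: no phase shift.
Ray reflecting at the bottom interface goes from n = 1.0 toward n = 1.547: a half-wave phase shift.
The two reflections differ by half a wavelength.
With one net inversion, constructive interference in reflection requires 2 n t = (m + ½) λ.
λ = 2 n t / (m + ½). The sixth-longest wavelength is m = 5: λ = 2 × 1.0 × 1562 / 5.50 = 568 nm.

568 nm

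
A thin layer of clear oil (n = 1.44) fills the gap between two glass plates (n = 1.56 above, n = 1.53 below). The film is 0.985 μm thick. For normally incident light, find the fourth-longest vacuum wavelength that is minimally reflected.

709 nm

Ray reflecting at the top interface goes from n = 1.56 toward n = 1.44: no phase shift.
Bottom surface (1.44 → 1.53): reflection off a higher-index medium gives a half-wave phase shift.
Exactly one π shift → a net half-wave offset.
So the condition for destructive reflection is 2 n t = m λ.
λ = 2 n t / m. The fourth-longest wavelength is m = 4: λ = 2 × 1.44 × 985 / 4.00 = 709 nm.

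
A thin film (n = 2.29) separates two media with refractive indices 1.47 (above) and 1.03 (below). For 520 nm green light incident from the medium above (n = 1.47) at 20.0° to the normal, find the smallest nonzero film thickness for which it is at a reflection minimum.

116 nm

Top surface (1.47 → 2.29): reflection off a higher-index medium gives a half-wave phase shift.
Bottom surface (2.29 → 1.03): reflection off a lower-index medium gives no phase shift.
The two reflections differ by half a wavelength.
So the condition for destructive reflection is 2 n t cos θ_r = m λ.
Snell's law: 1.47 sin 20.0° = 2.29 sin θ_r → sin θ_r = 0.220, cos θ_r = 0.976.
Minimum nonzero at m = 1: t = λ / (2 n cos θ_r) = 520 / (2 × 2.29 × 0.976) = 116 nm.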